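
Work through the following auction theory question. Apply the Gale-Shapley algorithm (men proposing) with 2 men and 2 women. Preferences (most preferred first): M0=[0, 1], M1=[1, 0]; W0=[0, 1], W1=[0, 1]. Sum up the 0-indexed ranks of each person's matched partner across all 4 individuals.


Step 1: Run Gale-Shapley (men propose, women hold best offer):
  M0 proposes to W0; she accepts
  M1 proposes to W1; she accepts
Step 2: Final matching: W0-M0, W1-M1
Step 3: 0-indexed ranks (man's rank of his match, then woman's): 0 + 0 + 0 + 1
Step 4: Total rank sum = 1

1


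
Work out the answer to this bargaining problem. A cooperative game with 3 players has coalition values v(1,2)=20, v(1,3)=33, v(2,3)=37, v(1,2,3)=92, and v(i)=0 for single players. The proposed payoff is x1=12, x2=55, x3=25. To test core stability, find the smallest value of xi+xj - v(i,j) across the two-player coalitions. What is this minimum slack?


Step 1: Slack for coalition (1,2): x1+x2 - v12 = 67 - 20 = 47
Step 2: Slack for coalition (1,3): x1+x3 - v13 = 37 - 33 = 4
Step 3: Slack for coalition (2,3): x2+x3 - v23 = 80 - 37 = 43
Step 4: Minimum slack = min(47, 4, 43) = 4, attained by (1,3); no pair can gain by deviating, so the allocation is in the core

4


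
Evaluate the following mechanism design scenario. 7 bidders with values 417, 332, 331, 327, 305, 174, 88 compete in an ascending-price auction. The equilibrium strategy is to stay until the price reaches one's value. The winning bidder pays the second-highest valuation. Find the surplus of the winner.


Step 1: Identify the highest value: 417
Step 2: Identify the second-highest value: 332
Step 3: The final price = second-highest value = 332
Step 4: Surplus = 417 - 332 = 85

85


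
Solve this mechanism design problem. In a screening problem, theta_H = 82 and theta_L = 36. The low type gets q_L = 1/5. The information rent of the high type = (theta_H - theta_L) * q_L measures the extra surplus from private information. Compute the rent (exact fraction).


Step 1: theta_H - theta_L = 82 - 36 = 46
Step 2: Information rent = (theta_H - theta_L) * q_L
Step 3: = 46 * 1/5
Step 4: = 46/5

46/5


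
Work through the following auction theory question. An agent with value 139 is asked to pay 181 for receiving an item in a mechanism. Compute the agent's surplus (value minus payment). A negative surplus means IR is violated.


Step 1: Surplus = value - payment = 139 - 181 = -42
Step 2: IR is violated (surplus < 0)

-42


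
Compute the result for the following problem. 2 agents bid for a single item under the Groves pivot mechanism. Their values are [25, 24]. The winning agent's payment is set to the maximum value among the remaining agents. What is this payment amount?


Step 1: The efficient winner is agent 0 with value 25
Step 2: Other agents' values: [24]
Step 3: Pivot payment = max(others) = 24
Step 4: The winner pays 24

24


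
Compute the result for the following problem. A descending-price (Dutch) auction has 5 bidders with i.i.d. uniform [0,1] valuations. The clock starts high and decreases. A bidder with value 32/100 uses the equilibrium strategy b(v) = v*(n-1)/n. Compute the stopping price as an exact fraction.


Step 1: Dutch auctions are strategically equivalent to first-price auctions
Step 2: The equilibrium bid is b(v) = v*(n-1)/n
Step 3: b = 8/25 * 4/5
Step 4: b = 32/125

32/125


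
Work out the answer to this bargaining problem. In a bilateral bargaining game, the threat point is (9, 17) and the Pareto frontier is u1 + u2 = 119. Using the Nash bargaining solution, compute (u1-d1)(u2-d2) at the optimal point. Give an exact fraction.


Step 1: The Nash solution splits surplus symmetrically above the disagreement point
Step 2: u1 = (total + d1 - d2)/2 = (119 + 9 - 17)/2 = 111/2
Step 3: u2 = (total - d1 + d2)/2 = (119 - 9 + 17)/2 = 127/2
Step 4: Nash product = (111/2 - 9) * (127/2 - 17)
Step 5: = 93/2 * 93/2 = 8649/4

8649/4


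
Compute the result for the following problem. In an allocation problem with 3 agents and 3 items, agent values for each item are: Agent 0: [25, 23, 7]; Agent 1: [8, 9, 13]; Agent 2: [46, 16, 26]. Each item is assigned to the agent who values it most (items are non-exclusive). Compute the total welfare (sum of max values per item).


Step 1: For each item, find the maximum value among all agents.
Step 2: Item 0 -> Agent 2 (value 46)
Step 3: Item 1 -> Agent 0 (value 23)
Step 4: Item 2 -> Agent 2 (value 26)
Step 5: Total welfare = 46 + 23 + 26 = 95

95


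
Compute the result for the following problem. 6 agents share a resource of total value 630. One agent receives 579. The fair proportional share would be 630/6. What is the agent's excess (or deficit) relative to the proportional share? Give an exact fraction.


Step 1: Proportional share = 630/6 = 105
Step 2: Agent's actual allocation = 579
Step 3: Excess = 579 - 105 = 474

474


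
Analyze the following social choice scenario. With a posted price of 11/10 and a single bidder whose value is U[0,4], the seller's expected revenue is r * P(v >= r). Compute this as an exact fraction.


Step 1: Posted price r = 11/10, value support [0,4]
Step 2: P(v >= r) = (4 - 11/10)/4 = 29/40
Step 3: Expected revenue = r * P(v >= r) = 11/10 * 29/40
Step 4: Revenue = 319/400

319/400


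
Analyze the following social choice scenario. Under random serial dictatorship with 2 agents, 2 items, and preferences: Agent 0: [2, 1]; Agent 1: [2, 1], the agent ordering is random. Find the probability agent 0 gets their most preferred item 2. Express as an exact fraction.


Step 1: Agent 0 wants item 2
Step 2: There are 2 possible orderings of agents
Step 3: In 1 orderings, agent 0 gets item 2
Step 4: Probability = 1/2

1/2


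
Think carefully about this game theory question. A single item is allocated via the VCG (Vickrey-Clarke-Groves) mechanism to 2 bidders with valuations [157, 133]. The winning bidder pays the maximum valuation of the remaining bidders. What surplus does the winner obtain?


Step 1: The winner is the agent with the highest value: agent 0 with value 157
Step 2: Values of other agents: [133]
Step 3: VCG payment = max of others' values = 133
Step 4: Surplus = 157 - 133 = 24

24


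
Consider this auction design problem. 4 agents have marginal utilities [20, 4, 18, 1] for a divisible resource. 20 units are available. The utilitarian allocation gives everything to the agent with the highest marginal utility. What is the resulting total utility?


Step 1: The marginal utilities are [20, 4, 18, 1]
Step 2: The highest marginal utility is 20
Step 3: All 20 units go to that agent
Step 4: Total utility = 20 * 20 = 400

400


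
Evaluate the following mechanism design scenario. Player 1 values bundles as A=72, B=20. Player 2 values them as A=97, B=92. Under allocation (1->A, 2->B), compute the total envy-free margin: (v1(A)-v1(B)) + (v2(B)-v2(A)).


Step 1: Player 1's margin = v1(A) - v1(B) = 72 - 20 = 52
Step 2: Player 2's margin = v2(B) - v2(A) = 92 - 97 = -5
Step 3: Total margin = 52 + -5 = 47

47


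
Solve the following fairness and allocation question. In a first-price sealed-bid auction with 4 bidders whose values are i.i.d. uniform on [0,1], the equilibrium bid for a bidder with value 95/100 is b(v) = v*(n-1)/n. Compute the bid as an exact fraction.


Step 1: The symmetric BNE bidding function is b(v) = v * (n-1) / n
Step 2: Substitute v = 19/20 and n = 4
Step 3: b = 19/20 * 3/4
Step 4: b = 57/80

57/80


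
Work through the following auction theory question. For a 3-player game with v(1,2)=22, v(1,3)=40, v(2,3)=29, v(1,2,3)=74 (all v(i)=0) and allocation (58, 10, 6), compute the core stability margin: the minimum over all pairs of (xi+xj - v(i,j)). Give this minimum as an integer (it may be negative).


Step 1: Slack for coalition (1,2): x1+x2 - v12 = 68 - 22 = 46
Step 2: Slack for coalition (1,3): x1+x3 - v13 = 64 - 40 = 24
Step 3: Slack for coalition (2,3): x2+x3 - v23 = 16 - 29 = -13
Step 4: Minimum slack = min(46, 24, -13) = -13, attained by (2,3); coalition (2,3) can block (slack < 0), so the allocation is not in the core

-13


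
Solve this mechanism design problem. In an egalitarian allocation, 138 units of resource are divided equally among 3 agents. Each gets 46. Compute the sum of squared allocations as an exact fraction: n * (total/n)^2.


Step 1: Each agent's share = 138/3 = 46
Step 2: Square of each share = (46)^2 = 2116
Step 3: Sum of squares = 3 * 2116 = 6348

6348


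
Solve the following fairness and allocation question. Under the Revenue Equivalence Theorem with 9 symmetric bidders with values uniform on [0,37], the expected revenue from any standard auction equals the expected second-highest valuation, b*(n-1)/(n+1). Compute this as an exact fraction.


Step 1: By Revenue Equivalence, expected revenue = b*(n-1)/(n+1)
Step 2: Substituting n = 9, b = 37
Step 3: Revenue = 37*(9-1)/(9+1) = 37*8/10
Step 4: Revenue = 296/10 = 148/5

148/5


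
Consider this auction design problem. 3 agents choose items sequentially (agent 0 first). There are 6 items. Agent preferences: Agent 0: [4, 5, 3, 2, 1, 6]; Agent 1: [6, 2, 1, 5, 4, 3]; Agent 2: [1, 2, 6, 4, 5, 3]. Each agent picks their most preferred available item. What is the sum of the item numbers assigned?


Step 1: Agent 0 picks item 4
Step 2: Agent 1 picks item 6
Step 3: Agent 2 picks item 1
Step 4: Sum = 4 + 6 + 1 = 11

11


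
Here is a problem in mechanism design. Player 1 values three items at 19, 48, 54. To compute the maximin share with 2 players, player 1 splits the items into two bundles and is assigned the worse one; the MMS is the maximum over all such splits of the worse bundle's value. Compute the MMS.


Step 1: Item values = 19, 48, 54
Step 2: Enumerate all 2-bundle partitions and take the smaller bundle:
  Partition 1: {19} vs {48,54} -> bundles 19, 102; min = 19
  Partition 2: {48} vs {19,54} -> bundles 48, 73; min = 48
  Partition 3: {54} vs {19,48} -> bundles 54, 67; min = 54
Step 3: MMS = max(19, 48, 54) = 54

54


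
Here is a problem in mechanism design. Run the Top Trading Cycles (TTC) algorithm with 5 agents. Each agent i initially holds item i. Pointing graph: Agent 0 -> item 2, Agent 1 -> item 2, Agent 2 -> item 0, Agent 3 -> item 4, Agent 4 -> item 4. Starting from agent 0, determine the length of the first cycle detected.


Step 1: Trace the pointer graph from agent 0: 0 -> 2 -> 0
Step 2: A cycle is detected when we revisit agent 0
Step 3: The cycle is: 0 -> 2 -> 0
Step 4: Cycle length = 2

2


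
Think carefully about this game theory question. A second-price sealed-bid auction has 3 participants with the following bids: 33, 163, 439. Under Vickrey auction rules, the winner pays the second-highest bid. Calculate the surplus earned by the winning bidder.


Step 1: Sort bids in descending order: 439, 163, 33
Step 2: The winning bid is the highest: 439
Step 3: The payment equals the second-highest bid: 163
Step 4: Surplus = winner's bid - payment = 439 - 163 = 276

276


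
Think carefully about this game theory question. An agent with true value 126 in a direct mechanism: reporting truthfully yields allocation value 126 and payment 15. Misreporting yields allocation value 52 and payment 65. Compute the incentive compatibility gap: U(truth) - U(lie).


Step 1: U(truth) = value - payment = 126 - 15 = 111
Step 2: U(lie) = allocation - payment = 52 - 65 = -13
Step 3: IC gap = 111 - (-13) = 124

124


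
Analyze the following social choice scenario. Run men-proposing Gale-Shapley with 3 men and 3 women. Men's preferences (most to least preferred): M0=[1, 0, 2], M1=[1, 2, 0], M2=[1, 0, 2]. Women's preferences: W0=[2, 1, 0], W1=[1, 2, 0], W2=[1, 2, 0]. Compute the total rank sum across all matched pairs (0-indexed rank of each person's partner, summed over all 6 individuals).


Step 1: Run Gale-Shapley (men propose, women hold best offer):
  M0 proposes to W1; she accepts
  M1 proposes to W1; she switches from M0
  M2 proposes to W1; rejected
  M2 proposes to W0; she accepts
  M0 proposes to W0; rejected
  M0 proposes to W2; she accepts
Step 2: Final matching: W0-M2, W1-M1, W2-M0
Step 3: 0-indexed ranks (man's rank of his match, then woman's): 1 + 0 + 0 + 0 + 2 + 2
Step 4: Total rank sum = 5

5


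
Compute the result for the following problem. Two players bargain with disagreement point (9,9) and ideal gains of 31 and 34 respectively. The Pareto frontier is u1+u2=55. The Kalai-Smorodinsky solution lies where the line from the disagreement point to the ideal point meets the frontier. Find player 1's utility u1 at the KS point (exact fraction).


Step 1: At the KS point, (u1-d1)/r1 = (u2-d2)/r2 = t and u1+u2 = 55
Step 2: u1 = d1 + r1*t and u2 = d2 + r2*t, so (d1 + r1*t) + (d2 + r2*t) = 55
Step 3: t = (55 - 9 - 9)/(31 + 34) = 37/65
Step 4: u1 = d1 + r1*t = 9 + 31 * 37/65 = 1732/65
Step 5: (Check: u2 = d2 + r2*t = 1843/65; u1+u2 = 1732/65 + 1843/65 = 55, on the frontier.)

1732/65


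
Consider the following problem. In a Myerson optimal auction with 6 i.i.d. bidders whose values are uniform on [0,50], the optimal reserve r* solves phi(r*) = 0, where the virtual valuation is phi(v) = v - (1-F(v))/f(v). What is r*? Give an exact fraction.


Step 1: For U[0,50], F(v) = v/50 and f(v) = 1/50
Step 2: phi(v) = v - (1 - v/50)/(1/50) = v - (50 - v) = 2v - 50
Step 3: Set phi(r*) = 0: 2r* - 50 = 0
Step 4: r* = 50/2 = 25 (the number of bidders n = 6 does not enter)

25


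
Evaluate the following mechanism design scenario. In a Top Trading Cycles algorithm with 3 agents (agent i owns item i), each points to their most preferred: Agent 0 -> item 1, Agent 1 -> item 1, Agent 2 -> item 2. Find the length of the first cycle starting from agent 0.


Step 1: Trace the pointer graph from agent 0: 0 -> 1 -> 1
Step 2: A cycle is detected when we revisit agent 1
Step 3: The cycle is: 1 -> 1
Step 4: Cycle length = 1

1


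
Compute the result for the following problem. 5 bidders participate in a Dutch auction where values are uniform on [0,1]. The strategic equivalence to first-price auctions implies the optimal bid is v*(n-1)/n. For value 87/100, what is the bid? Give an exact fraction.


Step 1: Dutch auctions are strategically equivalent to first-price auctions
Step 2: The equilibrium bid is b(v) = v*(n-1)/n
Step 3: b = 87/100 * 4/5
Step 4: b = 87/125

87/125


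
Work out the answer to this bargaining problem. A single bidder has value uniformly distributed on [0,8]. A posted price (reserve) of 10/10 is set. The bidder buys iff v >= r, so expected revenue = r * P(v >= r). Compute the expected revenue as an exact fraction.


Step 1: Posted price r = 1, value support [0,8]
Step 2: P(v >= r) = (8 - 1)/8 = 7/8
Step 3: Expected revenue = r * P(v >= r) = 1 * 7/8
Step 4: Revenue = 7/8

7/8


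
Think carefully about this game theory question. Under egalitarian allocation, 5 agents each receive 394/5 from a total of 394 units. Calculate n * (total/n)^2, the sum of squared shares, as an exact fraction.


Step 1: Each agent's share = 394/5
Step 2: Square of each share = (394/5)^2 = 155236/25
Step 3: Sum of squares = 5 * 155236/25 = 155236/5

155236/5


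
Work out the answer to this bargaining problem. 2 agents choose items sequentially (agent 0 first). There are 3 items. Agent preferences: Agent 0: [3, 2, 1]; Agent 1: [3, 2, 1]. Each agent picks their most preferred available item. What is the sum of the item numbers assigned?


Step 1: Agent 0 picks item 3
Step 2: Agent 1 picks item 2
Step 3: Sum = 3 + 2 = 5

5


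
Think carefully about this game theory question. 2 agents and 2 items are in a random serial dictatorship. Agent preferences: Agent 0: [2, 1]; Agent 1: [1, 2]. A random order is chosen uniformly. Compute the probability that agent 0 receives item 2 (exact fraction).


Step 1: Agent 0 wants item 2
Step 2: There are 2 possible orderings of agents
Step 3: In 2 orderings, agent 0 gets item 2
Step 4: Probability = 2/2 = 1

1


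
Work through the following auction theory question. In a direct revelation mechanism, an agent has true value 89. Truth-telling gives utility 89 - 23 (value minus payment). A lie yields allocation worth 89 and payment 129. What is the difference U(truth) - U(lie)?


Step 1: U(truth) = value - payment = 89 - 23 = 66
Step 2: U(lie) = allocation - payment = 89 - 129 = -40
Step 3: IC gap = 66 - (-40) = 106

106


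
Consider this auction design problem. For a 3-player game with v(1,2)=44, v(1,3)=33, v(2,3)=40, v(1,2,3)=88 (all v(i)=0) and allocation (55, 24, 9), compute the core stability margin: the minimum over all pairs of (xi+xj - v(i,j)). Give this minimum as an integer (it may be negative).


Step 1: Slack for coalition (1,2): x1+x2 - v12 = 79 - 44 = 35
Step 2: Slack for coalition (1,3): x1+x3 - v13 = 64 - 33 = 31
Step 3: Slack for coalition (2,3): x2+x3 - v23 = 33 - 40 = -7
Step 4: Minimum slack = min(35, 31, -7) = -7, attained by (2,3); coalition (2,3) can block (slack < 0), so the allocation is not in the core

-7


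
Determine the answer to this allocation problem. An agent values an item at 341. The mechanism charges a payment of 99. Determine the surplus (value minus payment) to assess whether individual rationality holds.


Step 1: Surplus = value - payment = 341 - 99 = 242
Step 2: IR is satisfied (surplus >= 0)

242


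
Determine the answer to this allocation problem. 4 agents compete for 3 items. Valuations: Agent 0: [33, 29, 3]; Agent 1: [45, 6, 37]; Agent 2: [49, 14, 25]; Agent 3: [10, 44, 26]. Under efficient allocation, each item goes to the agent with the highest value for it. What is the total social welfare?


Step 1: For each item, find the maximum value among all agents.
Step 2: Item 0 -> Agent 2 (value 49)
Step 3: Item 1 -> Agent 3 (value 44)
Step 4: Item 2 -> Agent 1 (value 37)
Step 5: Total welfare = 49 + 44 + 37 = 130

130


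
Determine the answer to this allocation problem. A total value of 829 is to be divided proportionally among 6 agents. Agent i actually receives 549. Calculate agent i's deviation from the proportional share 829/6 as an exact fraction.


Step 1: Proportional share = 829/6
Step 2: Agent's actual allocation = 549
Step 3: Excess = 549 - 829/6 = 2465/6

2465/6


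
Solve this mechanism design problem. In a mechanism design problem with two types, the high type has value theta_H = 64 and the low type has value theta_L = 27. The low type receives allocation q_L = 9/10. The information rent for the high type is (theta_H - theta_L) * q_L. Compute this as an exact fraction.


Step 1: theta_H - theta_L = 64 - 27 = 37
Step 2: Information rent = (theta_H - theta_L) * q_L
Step 3: = 37 * 9/10
Step 4: = 333/10

333/10


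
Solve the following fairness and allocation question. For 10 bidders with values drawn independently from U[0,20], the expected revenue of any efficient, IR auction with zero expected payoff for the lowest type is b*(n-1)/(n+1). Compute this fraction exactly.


Step 1: By Revenue Equivalence, expected revenue = b*(n-1)/(n+1)
Step 2: Substituting n = 10, b = 20
Step 3: Revenue = 20*(10-1)/(10+1) = 20*9/11
Step 4: Revenue = 180/11

180/11


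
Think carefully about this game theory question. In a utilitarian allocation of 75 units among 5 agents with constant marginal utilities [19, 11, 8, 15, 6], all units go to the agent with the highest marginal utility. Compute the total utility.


Step 1: The marginal utilities are [19, 11, 8, 15, 6]
Step 2: The highest marginal utility is 19
Step 3: All 75 units go to that agent
Step 4: Total utility = 19 * 75 = 1425

1425


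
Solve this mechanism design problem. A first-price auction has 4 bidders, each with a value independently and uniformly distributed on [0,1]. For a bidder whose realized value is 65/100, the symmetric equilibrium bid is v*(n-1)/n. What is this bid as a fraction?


Step 1: The symmetric BNE bidding function is b(v) = v * (n-1) / n
Step 2: Substitute v = 13/20 and n = 4
Step 3: b = 13/20 * 3/4
Step 4: b = 39/80

39/80


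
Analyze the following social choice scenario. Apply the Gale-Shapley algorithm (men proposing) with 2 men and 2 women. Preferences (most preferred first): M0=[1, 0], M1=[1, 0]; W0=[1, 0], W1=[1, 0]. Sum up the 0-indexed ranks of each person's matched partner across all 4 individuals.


Step 1: Run Gale-Shapley (men propose, women hold best offer):
  M0 proposes to W1; she accepts
  M1 proposes to W1; she switches from M0
  M0 proposes to W0; she accepts
Step 2: Final matching: W0-M0, W1-M1
Step 3: 0-indexed ranks (man's rank of his match, then woman's): 1 + 1 + 0 + 0
Step 4: Total rank sum = 2

2


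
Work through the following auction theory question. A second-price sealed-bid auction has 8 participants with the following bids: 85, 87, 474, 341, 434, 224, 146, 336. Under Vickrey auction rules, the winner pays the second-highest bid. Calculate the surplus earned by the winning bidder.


Step 1: Sort bids in descending order: 474, 434, 341, 336, 224, 146, 87, 85
Step 2: The winning bid is the highest: 474
Step 3: The payment equals the second-highest bid: 434
Step 4: Surplus = winner's bid - payment = 474 - 434 = 40

40


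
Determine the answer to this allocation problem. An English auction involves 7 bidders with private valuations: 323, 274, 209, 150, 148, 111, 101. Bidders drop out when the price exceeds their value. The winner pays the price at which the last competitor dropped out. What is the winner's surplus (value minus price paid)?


Step 1: Identify the highest value: 323
Step 2: Identify the second-highest value: 274
Step 3: The final price = second-highest value = 274
Step 4: Surplus = 323 - 274 = 49

49


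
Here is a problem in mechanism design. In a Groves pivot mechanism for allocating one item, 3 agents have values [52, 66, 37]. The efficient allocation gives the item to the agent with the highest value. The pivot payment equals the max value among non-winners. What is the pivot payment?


Step 1: The efficient winner is agent 1 with value 66
Step 2: Other agents' values: [52, 37]
Step 3: Pivot payment = max(others) = 52
Step 4: The winner pays 52

52


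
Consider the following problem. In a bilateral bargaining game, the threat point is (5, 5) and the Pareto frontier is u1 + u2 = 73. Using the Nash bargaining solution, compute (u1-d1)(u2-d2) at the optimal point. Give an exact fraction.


Step 1: The Nash solution splits surplus symmetrically above the disagreement point
Step 2: u1 = (total + d1 - d2)/2 = (73 + 5 - 5)/2 = 73/2
Step 3: u2 = (total - d1 + d2)/2 = (73 - 5 + 5)/2 = 73/2
Step 4: Nash product = (73/2 - 5) * (73/2 - 5)
Step 5: = 63/2 * 63/2 = 3969/4

3969/4


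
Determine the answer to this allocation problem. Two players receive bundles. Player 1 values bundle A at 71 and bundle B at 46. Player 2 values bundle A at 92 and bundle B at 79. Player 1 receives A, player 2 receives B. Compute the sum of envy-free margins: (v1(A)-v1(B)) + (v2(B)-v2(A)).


Step 1: Player 1's margin = v1(A) - v1(B) = 71 - 46 = 25
Step 2: Player 2's margin = v2(B) - v2(A) = 79 - 92 = -13
Step 3: Total margin = 25 + -13 = 12

12


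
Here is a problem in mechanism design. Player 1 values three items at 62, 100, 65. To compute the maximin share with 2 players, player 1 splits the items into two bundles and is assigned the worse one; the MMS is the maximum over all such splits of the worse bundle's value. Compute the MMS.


Step 1: Item values = 62, 100, 65
Step 2: Enumerate all 2-bundle partitions and take the smaller bundle:
  Partition 1: {62} vs {100,65} -> bundles 62, 165; min = 62
  Partition 2: {100} vs {62,65} -> bundles 100, 127; min = 100
  Partition 3: {65} vs {62,100} -> bundles 65, 162; min = 65
Step 3: MMS = max(62, 100, 65) = 100

100


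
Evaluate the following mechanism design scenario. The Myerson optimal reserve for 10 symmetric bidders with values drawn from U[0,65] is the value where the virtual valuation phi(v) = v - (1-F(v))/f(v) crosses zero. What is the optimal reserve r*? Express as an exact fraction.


Step 1: For U[0,65], F(v) = v/65 and f(v) = 1/65
Step 2: phi(v) = v - (1 - v/65)/(1/65) = v - (65 - v) = 2v - 65
Step 3: Set phi(r*) = 0: 2r* - 65 = 0
Step 4: r* = 65/2 (the number of bidders n = 10 does not enter)

65/2


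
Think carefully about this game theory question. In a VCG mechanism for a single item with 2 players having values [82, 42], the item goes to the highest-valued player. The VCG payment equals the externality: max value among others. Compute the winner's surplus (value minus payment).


Step 1: The winner is the agent with the highest value: agent 0 with value 82
Step 2: Values of other agents: [42]
Step 3: VCG payment = max of others' values = 42
Step 4: Surplus = 82 - 42 = 40

40


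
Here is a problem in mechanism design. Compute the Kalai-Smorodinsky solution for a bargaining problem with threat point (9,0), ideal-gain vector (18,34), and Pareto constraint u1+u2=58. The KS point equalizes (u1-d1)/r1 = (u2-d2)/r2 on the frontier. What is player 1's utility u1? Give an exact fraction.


Step 1: At the KS point, (u1-d1)/r1 = (u2-d2)/r2 = t and u1+u2 = 58
Step 2: u1 = d1 + r1*t and u2 = d2 + r2*t, so (d1 + r1*t) + (d2 + r2*t) = 58
Step 3: t = (58 - 9 - 0)/(18 + 34) = 49/52
Step 4: u1 = d1 + r1*t = 9 + 18 * 49/52 = 675/26
Step 5: (Check: u2 = d2 + r2*t = 833/26; u1+u2 = 675/26 + 833/26 = 58, on the frontier.)

675/26


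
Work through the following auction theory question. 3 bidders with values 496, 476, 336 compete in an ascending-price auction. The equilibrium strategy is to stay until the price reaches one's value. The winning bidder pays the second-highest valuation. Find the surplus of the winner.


Step 1: Identify the highest value: 496
Step 2: Identify the second-highest value: 476
Step 3: The final price = second-highest value = 476
Step 4: Surplus = 496 - 476 = 20

20


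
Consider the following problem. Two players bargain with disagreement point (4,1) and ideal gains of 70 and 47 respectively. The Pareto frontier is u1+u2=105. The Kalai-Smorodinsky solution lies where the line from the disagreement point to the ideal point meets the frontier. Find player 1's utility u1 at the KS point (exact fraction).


Step 1: At the KS point, (u1-d1)/r1 = (u2-d2)/r2 = t and u1+u2 = 105
Step 2: u1 = d1 + r1*t and u2 = d2 + r2*t, so (d1 + r1*t) + (d2 + r2*t) = 105
Step 3: t = (105 - 4 - 1)/(70 + 47) = 100/117
Step 4: u1 = d1 + r1*t = 4 + 70 * 100/117 = 7468/117
Step 5: (Check: u2 = d2 + r2*t = 4817/117; u1+u2 = 7468/117 + 4817/117 = 105, on the frontier.)

7468/117


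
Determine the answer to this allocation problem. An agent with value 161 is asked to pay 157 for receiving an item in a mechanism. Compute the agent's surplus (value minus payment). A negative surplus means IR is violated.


Step 1: Surplus = value - payment = 161 - 157 = 4
Step 2: IR is satisfied (surplus >= 0)

4


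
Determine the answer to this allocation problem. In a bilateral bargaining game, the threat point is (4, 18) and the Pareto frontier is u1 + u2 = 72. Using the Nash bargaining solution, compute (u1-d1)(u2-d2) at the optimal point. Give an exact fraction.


Step 1: The Nash solution splits surplus symmetrically above the disagreement point
Step 2: u1 = (total + d1 - d2)/2 = (72 + 4 - 18)/2 = 29
Step 3: u2 = (total - d1 + d2)/2 = (72 - 4 + 18)/2 = 43
Step 4: Nash product = (29 - 4) * (43 - 18)
Step 5: = 25 * 25 = 625

625


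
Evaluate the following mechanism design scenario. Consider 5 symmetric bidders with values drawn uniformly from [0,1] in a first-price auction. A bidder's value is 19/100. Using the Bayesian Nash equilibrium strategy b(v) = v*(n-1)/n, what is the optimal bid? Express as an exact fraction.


Step 1: The symmetric BNE bidding function is b(v) = v * (n-1) / n
Step 2: Substitute v = 19/100 and n = 5
Step 3: b = 19/100 * 4/5
Step 4: b = 19/125

19/125


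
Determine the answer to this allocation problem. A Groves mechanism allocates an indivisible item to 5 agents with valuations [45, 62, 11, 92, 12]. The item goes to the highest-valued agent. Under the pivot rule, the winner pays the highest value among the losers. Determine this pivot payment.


Step 1: The efficient winner is agent 3 with value 92
Step 2: Other agents' values: [45, 62, 11, 12]
Step 3: Pivot payment = max(others) = 62
Step 4: The winner pays 62

62


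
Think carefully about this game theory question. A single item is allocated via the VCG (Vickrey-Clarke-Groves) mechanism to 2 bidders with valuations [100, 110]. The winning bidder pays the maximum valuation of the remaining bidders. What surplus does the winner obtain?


Step 1: The winner is the agent with the highest value: agent 1 with value 110
Step 2: Values of other agents: [100]
Step 3: VCG payment = max of others' values = 100
Step 4: Surplus = 110 - 100 = 10

10


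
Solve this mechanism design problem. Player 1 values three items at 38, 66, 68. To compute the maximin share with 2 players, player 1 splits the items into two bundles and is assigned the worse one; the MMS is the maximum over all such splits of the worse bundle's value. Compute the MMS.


Step 1: Item values = 38, 66, 68
Step 2: Enumerate all 2-bundle partitions and take the smaller bundle:
  Partition 1: {38} vs {66,68} -> bundles 38, 134; min = 38
  Partition 2: {66} vs {38,68} -> bundles 66, 106; min = 66
  Partition 3: {68} vs {38,66} -> bundles 68, 104; min = 68
Step 3: MMS = max(38, 66, 68) = 68

68


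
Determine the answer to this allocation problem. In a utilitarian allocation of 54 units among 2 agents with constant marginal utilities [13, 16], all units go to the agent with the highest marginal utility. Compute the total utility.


Step 1: The marginal utilities are [13, 16]
Step 2: The highest marginal utility is 16
Step 3: All 54 units go to that agent
Step 4: Total utility = 16 * 54 = 864

864


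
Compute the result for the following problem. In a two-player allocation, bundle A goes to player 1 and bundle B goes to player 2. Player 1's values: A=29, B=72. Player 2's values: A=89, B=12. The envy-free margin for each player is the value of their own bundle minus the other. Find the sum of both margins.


Step 1: Player 1's margin = v1(A) - v1(B) = 29 - 72 = -43
Step 2: Player 2's margin = v2(B) - v2(A) = 12 - 89 = -77
Step 3: Total margin = -43 + -77 = -120

-120


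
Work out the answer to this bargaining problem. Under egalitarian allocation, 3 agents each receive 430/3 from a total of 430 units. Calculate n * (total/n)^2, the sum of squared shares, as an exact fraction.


Step 1: Each agent's share = 430/3
Step 2: Square of each share = (430/3)^2 = 184900/9
Step 3: Sum of squares = 3 * 184900/9 = 184900/3

184900/3


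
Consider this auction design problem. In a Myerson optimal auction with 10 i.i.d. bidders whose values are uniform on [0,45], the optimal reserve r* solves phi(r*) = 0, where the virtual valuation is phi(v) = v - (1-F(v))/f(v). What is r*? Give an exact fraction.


Step 1: For U[0,45], F(v) = v/45 and f(v) = 1/45
Step 2: phi(v) = v - (1 - v/45)/(1/45) = v - (45 - v) = 2v - 45
Step 3: Set phi(r*) = 0: 2r* - 45 = 0
Step 4: r* = 45/2 (the number of bidders n = 10 does not enter)

45/2


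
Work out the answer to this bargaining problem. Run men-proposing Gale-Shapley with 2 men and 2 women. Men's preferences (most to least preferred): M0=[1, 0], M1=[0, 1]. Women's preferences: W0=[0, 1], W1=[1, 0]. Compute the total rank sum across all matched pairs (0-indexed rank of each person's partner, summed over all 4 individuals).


Step 1: Run Gale-Shapley (men propose, women hold best offer):
  M0 proposes to W1; she accepts
  M1 proposes to W0; she accepts
Step 2: Final matching: W0-M1, W1-M0
Step 3: 0-indexed ranks (man's rank of his match, then woman's): 0 + 1 + 0 + 1
Step 4: Total rank sum = 2

2


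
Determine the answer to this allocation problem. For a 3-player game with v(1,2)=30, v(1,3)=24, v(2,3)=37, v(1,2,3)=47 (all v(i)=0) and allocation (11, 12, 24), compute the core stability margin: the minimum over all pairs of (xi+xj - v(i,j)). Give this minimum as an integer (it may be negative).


Step 1: Slack for coalition (1,2): x1+x2 - v12 = 23 - 30 = -7
Step 2: Slack for coalition (1,3): x1+x3 - v13 = 35 - 24 = 11
Step 3: Slack for coalition (2,3): x2+x3 - v23 = 36 - 37 = -1
Step 4: Minimum slack = min(-7, 11, -1) = -7, attained by (1,2); coalition (1,2) can block (slack < 0), so the allocation is not in the core

-7


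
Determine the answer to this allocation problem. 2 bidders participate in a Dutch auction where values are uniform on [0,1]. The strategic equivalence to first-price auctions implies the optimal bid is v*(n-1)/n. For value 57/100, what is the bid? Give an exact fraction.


Step 1: Dutch auctions are strategically equivalent to first-price auctions
Step 2: The equilibrium bid is b(v) = v*(n-1)/n
Step 3: b = 57/100 * 1/2
Step 4: b = 57/200

57/200


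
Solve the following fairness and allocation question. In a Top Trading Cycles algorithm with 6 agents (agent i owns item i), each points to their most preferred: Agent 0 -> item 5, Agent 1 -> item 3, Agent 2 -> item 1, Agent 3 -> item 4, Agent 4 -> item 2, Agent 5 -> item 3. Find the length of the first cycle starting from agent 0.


Step 1: Trace the pointer graph from agent 0: 0 -> 5 -> 3 -> 4 -> 2 -> 1 -> 3
Step 2: A cycle is detected when we revisit agent 3
Step 3: The cycle is: 3 -> 4 -> 2 -> 1 -> 3
Step 4: Cycle length = 4

4


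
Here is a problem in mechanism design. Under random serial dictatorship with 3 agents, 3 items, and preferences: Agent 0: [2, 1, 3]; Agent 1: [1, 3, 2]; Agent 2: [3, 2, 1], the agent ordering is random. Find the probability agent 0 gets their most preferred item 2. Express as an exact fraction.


Step 1: Agent 0 wants item 2
Step 2: There are 6 possible orderings of agents
Step 3: In 6 orderings, agent 0 gets item 2
Step 4: Probability = 6/6 = 1

1


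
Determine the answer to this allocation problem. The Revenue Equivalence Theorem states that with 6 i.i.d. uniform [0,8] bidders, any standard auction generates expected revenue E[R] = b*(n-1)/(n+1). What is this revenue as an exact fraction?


Step 1: By Revenue Equivalence, expected revenue = b*(n-1)/(n+1)
Step 2: Substituting n = 6, b = 8
Step 3: Revenue = 8*(6-1)/(6+1) = 8*5/7
Step 4: Revenue = 40/7

40/7


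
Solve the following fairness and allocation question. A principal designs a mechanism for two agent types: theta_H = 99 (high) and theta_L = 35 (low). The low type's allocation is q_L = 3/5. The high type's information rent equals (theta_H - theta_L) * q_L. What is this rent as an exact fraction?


Step 1: theta_H - theta_L = 99 - 35 = 64
Step 2: Information rent = (theta_H - theta_L) * q_L
Step 3: = 64 * 3/5
Step 4: = 192/5

192/5


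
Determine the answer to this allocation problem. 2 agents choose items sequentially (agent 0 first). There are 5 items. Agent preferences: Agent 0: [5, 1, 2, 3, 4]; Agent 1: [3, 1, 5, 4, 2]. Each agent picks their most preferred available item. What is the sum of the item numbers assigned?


Step 1: Agent 0 picks item 5
Step 2: Agent 1 picks item 3
Step 3: Sum = 5 + 3 = 8

8


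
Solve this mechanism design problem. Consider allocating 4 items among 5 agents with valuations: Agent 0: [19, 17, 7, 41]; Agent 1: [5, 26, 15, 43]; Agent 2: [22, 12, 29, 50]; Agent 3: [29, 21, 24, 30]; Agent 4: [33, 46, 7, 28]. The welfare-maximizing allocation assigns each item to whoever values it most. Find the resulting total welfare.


Step 1: For each item, find the maximum value among all agents.
Step 2: Item 0 -> Agent 4 (value 33)
Step 3: Item 1 -> Agent 4 (value 46)
Step 4: Item 2 -> Agent 2 (value 29)
Step 5: Item 3 -> Agent 2 (value 50)
Step 6: Total welfare = 33 + 46 + 29 + 50 = 158

158


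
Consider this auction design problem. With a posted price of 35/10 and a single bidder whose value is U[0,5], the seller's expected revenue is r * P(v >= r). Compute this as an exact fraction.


Step 1: Posted price r = 7/2, value support [0,5]
Step 2: P(v >= r) = (5 - 7/2)/5 = 3/10
Step 3: Expected revenue = r * P(v >= r) = 7/2 * 3/10
Step 4: Revenue = 21/20

21/20


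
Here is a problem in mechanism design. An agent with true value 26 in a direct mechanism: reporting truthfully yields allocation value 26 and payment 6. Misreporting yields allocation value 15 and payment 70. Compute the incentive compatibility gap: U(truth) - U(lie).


Step 1: U(truth) = value - payment = 26 - 6 = 20
Step 2: U(lie) = allocation - payment = 15 - 70 = -55
Step 3: IC gap = 20 - (-55) = 75

75


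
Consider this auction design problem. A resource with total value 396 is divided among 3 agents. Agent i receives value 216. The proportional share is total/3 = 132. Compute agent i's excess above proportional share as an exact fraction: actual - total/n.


Step 1: Proportional share = 396/3 = 132
Step 2: Agent's actual allocation = 216
Step 3: Excess = 216 - 132 = 84

84


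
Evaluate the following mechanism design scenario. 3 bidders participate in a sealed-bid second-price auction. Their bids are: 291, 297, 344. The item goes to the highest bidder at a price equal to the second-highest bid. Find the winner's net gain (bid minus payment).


Step 1: Sort bids in descending order: 344, 297, 291
Step 2: The winning bid is the highest: 344
Step 3: The payment equals the second-highest bid: 297
Step 4: Surplus = winner's bid - payment = 344 - 297 = 47

47


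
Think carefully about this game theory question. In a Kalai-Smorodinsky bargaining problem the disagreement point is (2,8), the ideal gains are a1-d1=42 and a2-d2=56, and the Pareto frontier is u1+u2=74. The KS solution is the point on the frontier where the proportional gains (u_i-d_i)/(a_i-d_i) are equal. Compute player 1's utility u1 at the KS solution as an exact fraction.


Step 1: At the KS point, (u1-d1)/r1 = (u2-d2)/r2 = t and u1+u2 = 74
Step 2: u1 = d1 + r1*t and u2 = d2 + r2*t, so (d1 + r1*t) + (d2 + r2*t) = 74
Step 3: t = (74 - 2 - 8)/(42 + 56) = 64/98 = 32/49
Step 4: u1 = d1 + r1*t = 2 + 42 * 32/49 = 206/7
Step 5: (Check: u2 = d2 + r2*t = 312/7; u1+u2 = 206/7 + 312/7 = 74, on the frontier.)

206/7


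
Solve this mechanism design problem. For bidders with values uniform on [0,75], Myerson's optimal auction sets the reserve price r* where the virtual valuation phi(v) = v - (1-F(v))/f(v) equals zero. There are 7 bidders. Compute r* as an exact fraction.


Step 1: For U[0,75], F(v) = v/75 and f(v) = 1/75
Step 2: phi(v) = v - (1 - v/75)/(1/75) = v - (75 - v) = 2v - 75
Step 3: Set phi(r*) = 0: 2r* - 75 = 0
Step 4: r* = 75/2 (the number of bidders n = 7 does not enter)

75/2


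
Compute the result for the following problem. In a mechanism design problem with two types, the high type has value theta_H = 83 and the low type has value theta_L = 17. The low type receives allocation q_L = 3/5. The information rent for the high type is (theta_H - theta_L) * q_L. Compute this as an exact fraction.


Step 1: theta_H - theta_L = 83 - 17 = 66
Step 2: Information rent = (theta_H - theta_L) * q_L
Step 3: = 66 * 3/5
Step 4: = 198/5

198/5


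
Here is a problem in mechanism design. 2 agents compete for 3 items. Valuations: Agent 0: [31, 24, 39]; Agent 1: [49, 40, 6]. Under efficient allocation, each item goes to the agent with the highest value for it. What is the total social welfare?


Step 1: For each item, find the maximum value among all agents.
Step 2: Item 0 -> Agent 1 (value 49)
Step 3: Item 1 -> Agent 1 (value 40)
Step 4: Item 2 -> Agent 0 (value 39)
Step 5: Total welfare = 49 + 40 + 39 = 128

128


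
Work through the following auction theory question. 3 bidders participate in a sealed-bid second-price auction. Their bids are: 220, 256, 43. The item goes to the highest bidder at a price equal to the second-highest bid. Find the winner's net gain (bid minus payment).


Step 1: Sort bids in descending order: 256, 220, 43
Step 2: The winning bid is the highest: 256
Step 3: The payment equals the second-highest bid: 220
Step 4: Surplus = winner's bid - payment = 256 - 220 = 36

36
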